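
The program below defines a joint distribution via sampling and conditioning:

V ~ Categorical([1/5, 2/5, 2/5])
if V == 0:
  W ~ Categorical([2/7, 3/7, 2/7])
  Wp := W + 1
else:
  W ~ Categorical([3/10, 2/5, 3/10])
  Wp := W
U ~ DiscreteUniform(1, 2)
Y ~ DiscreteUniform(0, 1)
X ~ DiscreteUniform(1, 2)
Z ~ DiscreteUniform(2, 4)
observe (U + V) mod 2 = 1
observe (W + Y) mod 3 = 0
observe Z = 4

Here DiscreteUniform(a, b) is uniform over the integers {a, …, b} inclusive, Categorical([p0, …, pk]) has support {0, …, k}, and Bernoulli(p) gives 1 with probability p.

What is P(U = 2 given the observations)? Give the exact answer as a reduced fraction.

Enumerate traces; 12 have nonzero weight after conditioning:
  (V=0, W=0, U=1, Y=0, X=1, Z=4) weight 1/420
  (V=0, W=0, U=1, Y=0, X=2, Z=4) weight 1/420
  (V=0, W=2, U=1, Y=1, X=1, Z=4) weight 1/420
  (V=0, W=2, U=1, Y=1, X=2, Z=4) weight 1/420
  (V=1, W=0, U=2, Y=0, X=1, Z=4) weight 1/200
  (V=1, W=0, U=2, Y=0, X=2, Z=4) weight 1/200
  (V=1, W=2, U=2, Y=1, X=1, Z=4) weight 1/200
  (V=1, W=2, U=2, Y=1, X=2, Z=4) weight 1/200
  … 4 more
Group by U:
  weight(U=1) = 31/1050
  weight(U=2) = 1/50
Total weight = 31/1050 + 1/50 = 26/525
P(U=1 | obs) = 31/1050 / 26/525 = 31/52
P(U=2 | obs) = 1/50 / 26/525 = 21/52

P(U = 2 | obs) = 21/52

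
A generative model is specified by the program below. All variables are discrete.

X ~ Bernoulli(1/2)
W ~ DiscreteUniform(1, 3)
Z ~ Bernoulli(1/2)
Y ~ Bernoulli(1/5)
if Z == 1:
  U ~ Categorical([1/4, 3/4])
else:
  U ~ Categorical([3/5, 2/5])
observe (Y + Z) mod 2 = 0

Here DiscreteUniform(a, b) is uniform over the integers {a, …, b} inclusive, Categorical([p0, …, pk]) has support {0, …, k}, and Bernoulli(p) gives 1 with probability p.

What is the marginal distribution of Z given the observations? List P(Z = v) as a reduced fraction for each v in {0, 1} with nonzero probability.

Enumerate traces; 24 have nonzero weight after conditioning:
  (X=0, W=1, Z=0, Y=0, U=0) weight 1/25
  (X=0, W=1, Z=0, Y=0, U=1) weight 2/75
  (X=0, W=1, Z=1, Y=1, U=0) weight 1/240
  (X=0, W=1, Z=1, Y=1, U=1) weight 1/80
  (X=0, W=2, Z=0, Y=0, U=0) weight 1/25
  (X=0, W=2, Z=0, Y=0, U=1) weight 2/75
  (X=0, W=2, Z=1, Y=1, U=0) weight 1/240
  (X=0, W=2, Z=1, Y=1, U=1) weight 1/80
  … 16 more
Group by Z:
  weight(Z=0) = 2/5
  weight(Z=1) = 1/10
Total weight = 2/5 + 1/10 = 1/2
P(Z=0 | obs) = 2/5 / 1/2 = 4/5
P(Z=1 | obs) = 1/10 / 1/2 = 1/5

P(Z=0) = 4/5, P(Z=1) = 1/5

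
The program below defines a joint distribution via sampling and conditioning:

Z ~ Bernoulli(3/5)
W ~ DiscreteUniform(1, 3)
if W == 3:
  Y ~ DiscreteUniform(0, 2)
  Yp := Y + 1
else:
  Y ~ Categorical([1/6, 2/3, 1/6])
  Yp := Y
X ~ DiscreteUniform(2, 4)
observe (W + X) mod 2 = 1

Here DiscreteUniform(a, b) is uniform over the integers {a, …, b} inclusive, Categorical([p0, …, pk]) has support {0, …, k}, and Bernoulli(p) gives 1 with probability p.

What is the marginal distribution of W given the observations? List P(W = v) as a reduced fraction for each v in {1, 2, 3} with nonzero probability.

P(W=1) = 2/5, P(W=2) = 1/5, P(W=3) = 2/5

Enumerate traces; 30 have nonzero weight after conditioning:
  (Z=0, W=1, Y=0, X=2) weight 1/135
  (Z=0, W=1, Y=0, X=4) weight 1/135
  (Z=0, W=1, Y=1, X=2) weight 4/135
  (Z=0, W=1, Y=1, X=4) weight 4/135
  (Z=0, W=1, Y=2, X=2) weight 1/135
  (Z=0, W=1, Y=2, X=4) weight 1/135
  (Z=0, W=2, Y=0, X=3) weight 1/135
  (Z=0, W=2, Y=1, X=3) weight 4/135
  (Z=0, W=3, Y=0, X=2) weight 2/135
  … 21 more
Group by W:
  weight(W=1) = 2/9
  weight(W=2) = 1/9
  weight(W=3) = 2/9
Total weight = 2/9 + 1/9 + 2/9 = 5/9
P(W=1 | obs) = 2/9 / 5/9 = 2/5
P(W=2 | obs) = 1/9 / 5/9 = 1/5
P(W=3 | obs) = 2/9 / 5/9 = 2/5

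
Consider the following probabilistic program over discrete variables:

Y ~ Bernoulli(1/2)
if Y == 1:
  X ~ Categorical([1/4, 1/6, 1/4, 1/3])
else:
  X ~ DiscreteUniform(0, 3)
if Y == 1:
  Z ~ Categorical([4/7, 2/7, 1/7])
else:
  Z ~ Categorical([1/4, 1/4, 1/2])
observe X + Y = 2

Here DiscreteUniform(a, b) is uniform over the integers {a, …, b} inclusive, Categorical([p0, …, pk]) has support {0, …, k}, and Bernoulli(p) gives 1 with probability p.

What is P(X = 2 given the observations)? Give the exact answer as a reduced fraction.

Enumerate traces; 6 have nonzero weight after conditioning:
  (Y=0, X=2, Z=0) weight 1/32
  (Y=0, X=2, Z=1) weight 1/32
  (Y=0, X=2, Z=2) weight 1/16
  (Y=1, X=1, Z=0) weight 1/21
  (Y=1, X=1, Z=1) weight 1/42
  (Y=1, X=1, Z=2) weight 1/84
Group by X:
  weight(X=1) = 1/12
  weight(X=2) = 1/8
Total weight = 1/12 + 1/8 = 5/24
P(X=1 | obs) = 1/12 / 5/24 = 2/5
P(X=2 | obs) = 1/8 / 5/24 = 3/5

P(X = 2 | obs) = 3/5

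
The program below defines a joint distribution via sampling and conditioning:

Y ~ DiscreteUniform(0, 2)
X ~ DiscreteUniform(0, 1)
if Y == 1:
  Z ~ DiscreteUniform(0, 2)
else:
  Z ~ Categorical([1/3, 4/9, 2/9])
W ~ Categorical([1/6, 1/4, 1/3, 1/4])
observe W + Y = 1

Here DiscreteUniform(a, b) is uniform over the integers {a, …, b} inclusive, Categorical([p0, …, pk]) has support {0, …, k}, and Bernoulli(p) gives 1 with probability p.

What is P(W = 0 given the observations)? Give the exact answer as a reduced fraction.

Enumerate traces; 12 have nonzero weight after conditioning:
  (Y=0, X=0, Z=0, W=1) weight 1/72
  (Y=0, X=0, Z=1, W=1) weight 1/54
  (Y=0, X=0, Z=2, W=1) weight 1/108
  (Y=0, X=1, Z=0, W=1) weight 1/72
  (Y=0, X=1, Z=1, W=1) weight 1/54
  (Y=0, X=1, Z=2, W=1) weight 1/108
  (Y=1, X=0, Z=0, W=0) weight 1/108
  (Y=1, X=0, Z=1, W=0) weight 1/108
  … 4 more
Group by W:
  weight(W=0) = 1/18
  weight(W=1) = 1/12
Total weight = 1/18 + 1/12 = 5/36
P(W=0 | obs) = 1/18 / 5/36 = 2/5
P(W=1 | obs) = 1/12 / 5/36 = 3/5

P(W = 0 | obs) = 2/5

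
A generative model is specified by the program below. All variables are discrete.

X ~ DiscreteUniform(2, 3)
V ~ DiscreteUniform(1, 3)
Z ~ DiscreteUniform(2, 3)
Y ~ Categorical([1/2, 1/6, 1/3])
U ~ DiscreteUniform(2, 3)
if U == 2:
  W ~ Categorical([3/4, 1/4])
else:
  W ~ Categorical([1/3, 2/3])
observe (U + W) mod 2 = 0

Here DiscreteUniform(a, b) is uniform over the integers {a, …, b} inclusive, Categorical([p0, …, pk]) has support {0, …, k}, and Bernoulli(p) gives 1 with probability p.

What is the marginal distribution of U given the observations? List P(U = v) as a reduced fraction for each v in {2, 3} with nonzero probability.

P(U=2) = 9/17, P(U=3) = 8/17

Enumerate traces; 72 have nonzero weight after conditioning:
  (X=2, V=1, Z=2, Y=0, U=2, W=0) weight 1/64
  (X=2, V=1, Z=2, Y=0, U=3, W=1) weight 1/72
  (X=2, V=1, Z=2, Y=1, U=2, W=0) weight 1/192
  (X=2, V=1, Z=2, Y=1, U=3, W=1) weight 1/216
  (X=2, V=1, Z=2, Y=2, U=2, W=0) weight 1/96
  (X=2, V=1, Z=2, Y=2, U=3, W=1) weight 1/108
  (X=2, V=1, Z=3, Y=0, U=2, W=0) weight 1/64
  (X=2, V=1, Z=3, Y=0, U=3, W=1) weight 1/72
  … 64 more
Group by U:
  weight(U=2) = 3/8
  weight(U=3) = 1/3
Total weight = 3/8 + 1/3 = 17/24
P(U=2 | obs) = 3/8 / 17/24 = 9/17
P(U=3 | obs) = 1/3 / 17/24 = 8/17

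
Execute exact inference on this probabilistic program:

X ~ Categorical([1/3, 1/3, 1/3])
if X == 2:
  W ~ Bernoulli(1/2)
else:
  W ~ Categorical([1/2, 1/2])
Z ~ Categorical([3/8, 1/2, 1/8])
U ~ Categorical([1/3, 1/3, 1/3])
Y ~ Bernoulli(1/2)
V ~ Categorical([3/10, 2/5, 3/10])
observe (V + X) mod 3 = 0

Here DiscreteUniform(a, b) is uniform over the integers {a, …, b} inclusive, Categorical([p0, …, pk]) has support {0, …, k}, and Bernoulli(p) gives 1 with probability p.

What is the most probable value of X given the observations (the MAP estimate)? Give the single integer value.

Enumerate traces; 108 have nonzero weight after conditioning:
  (X=0, W=0, Z=0, U=0, Y=0, V=0) weight 1/320
  (X=0, W=0, Z=0, U=0, Y=1, V=0) weight 1/320
  (X=0, W=0, Z=0, U=1, Y=0, V=0) weight 1/320
  (X=0, W=0, Z=0, U=1, Y=1, V=0) weight 1/320
  (X=0, W=0, Z=0, U=2, Y=0, V=0) weight 1/320
  (X=0, W=0, Z=0, U=2, Y=1, V=0) weight 1/320
  (X=0, W=0, Z=1, U=0, Y=0, V=0) weight 1/240
  (X=0, W=0, Z=1, U=0, Y=1, V=0) weight 1/240
  (X=1, W=0, Z=0, U=0, Y=0, V=2) weight 1/320
  (X=2, W=0, Z=0, U=0, Y=0, V=1) weight 1/240
  … 98 more
Group by X:
  weight(X=0) = 1/10
  weight(X=1) = 1/10
  weight(X=2) = 2/15
Total weight = 1/10 + 1/10 + 2/15 = 1/3
P(X=0 | obs) = 1/10 / 1/3 = 3/10
P(X=1 | obs) = 1/10 / 1/3 = 3/10
P(X=2 | obs) = 2/15 / 1/3 = 2/5
argmax = 2

argmax_v P(X = v | obs) = 2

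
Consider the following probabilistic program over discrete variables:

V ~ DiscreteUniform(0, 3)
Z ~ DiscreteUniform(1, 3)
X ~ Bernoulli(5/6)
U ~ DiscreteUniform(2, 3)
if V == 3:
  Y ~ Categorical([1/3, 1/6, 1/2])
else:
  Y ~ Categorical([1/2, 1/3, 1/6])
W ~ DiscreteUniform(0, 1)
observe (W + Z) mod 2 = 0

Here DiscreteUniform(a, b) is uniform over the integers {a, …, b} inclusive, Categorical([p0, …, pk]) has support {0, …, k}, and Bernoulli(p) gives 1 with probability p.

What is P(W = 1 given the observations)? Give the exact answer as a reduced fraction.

P(W = 1 | obs) = 2/3

Enumerate traces; 144 have nonzero weight after conditioning:
  (V=0, Z=1, X=0, U=2, Y=0, W=1) weight 1/576
  (V=0, Z=1, X=0, U=2, Y=1, W=1) weight 1/864
  (V=0, Z=1, X=0, U=2, Y=2, W=1) weight 1/1728
  (V=0, Z=1, X=0, U=3, Y=0, W=1) weight 1/576
  (V=0, Z=1, X=0, U=3, Y=1, W=1) weight 1/864
  (V=0, Z=1, X=0, U=3, Y=2, W=1) weight 1/1728
  (V=0, Z=1, X=1, U=2, Y=0, W=1) weight 5/576
  (V=0, Z=1, X=1, U=2, Y=1, W=1) weight 5/864
  (V=0, Z=2, X=0, U=2, Y=0, W=0) weight 1/576
  … 135 more
Group by W:
  weight(W=0) = 1/6
  weight(W=1) = 1/3
Total weight = 1/6 + 1/3 = 1/2
P(W=0 | obs) = 1/6 / 1/2 = 1/3
P(W=1 | obs) = 1/3 / 1/2 = 2/3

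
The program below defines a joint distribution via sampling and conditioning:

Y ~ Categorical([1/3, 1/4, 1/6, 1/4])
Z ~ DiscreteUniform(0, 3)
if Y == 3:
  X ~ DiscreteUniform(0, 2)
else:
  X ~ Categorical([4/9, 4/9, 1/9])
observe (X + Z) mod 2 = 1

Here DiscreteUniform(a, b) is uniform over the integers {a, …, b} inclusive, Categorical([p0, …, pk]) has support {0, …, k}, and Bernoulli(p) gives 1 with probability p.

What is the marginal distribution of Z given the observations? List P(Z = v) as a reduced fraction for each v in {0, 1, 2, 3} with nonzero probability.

P(Z=0) = 5/24, P(Z=1) = 7/24, P(Z=2) = 5/24, P(Z=3) = 7/24

Enumerate traces; 24 have nonzero weight after conditioning:
  (Y=0, Z=0, X=1) weight 1/27
  (Y=0, Z=1, X=0) weight 1/27
  (Y=0, Z=1, X=2) weight 1/108
  (Y=0, Z=2, X=1) weight 1/27
  (Y=0, Z=3, X=0) weight 1/27
  (Y=0, Z=3, X=2) weight 1/108
  (Y=1, Z=0, X=1) weight 1/36
  (Y=1, Z=1, X=0) weight 1/36
  … 16 more
Group by Z:
  weight(Z=0) = 5/48
  weight(Z=1) = 7/48
  weight(Z=2) = 5/48
  weight(Z=3) = 7/48
Total weight = 5/48 + 7/48 + 5/48 + 7/48 = 1/2
P(Z=0 | obs) = 5/48 / 1/2 = 5/24
P(Z=1 | obs) = 7/48 / 1/2 = 7/24
P(Z=2 | obs) = 5/48 / 1/2 = 5/24
P(Z=3 | obs) = 7/48 / 1/2 = 7/24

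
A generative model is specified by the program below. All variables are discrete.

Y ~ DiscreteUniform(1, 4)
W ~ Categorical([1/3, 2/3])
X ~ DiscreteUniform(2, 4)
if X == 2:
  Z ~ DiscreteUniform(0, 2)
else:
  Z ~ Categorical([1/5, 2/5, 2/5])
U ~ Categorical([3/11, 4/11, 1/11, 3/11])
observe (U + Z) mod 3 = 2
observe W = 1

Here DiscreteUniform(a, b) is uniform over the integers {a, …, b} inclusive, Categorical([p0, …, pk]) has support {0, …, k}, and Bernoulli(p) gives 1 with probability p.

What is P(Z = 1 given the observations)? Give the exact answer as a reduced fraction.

Enumerate traces; 48 have nonzero weight after conditioning:
  (Y=1, W=1, X=2, Z=0, U=2) weight 1/594
  (Y=1, W=1, X=2, Z=1, U=1) weight 2/297
  (Y=1, W=1, X=2, Z=2, U=0) weight 1/198
  (Y=1, W=1, X=2, Z=2, U=3) weight 1/198
  (Y=1, W=1, X=3, Z=0, U=2) weight 1/990
  (Y=1, W=1, X=3, Z=1, U=1) weight 4/495
  (Y=1, W=1, X=3, Z=2, U=0) weight 1/165
  (Y=1, W=1, X=3, Z=2, U=3) weight 1/165
  … 40 more
Group by Z:
  weight(Z=0) = 2/135
  weight(Z=1) = 136/1485
  weight(Z=2) = 68/495
Total weight = 2/135 + 136/1485 + 68/495 = 362/1485
P(Z=0 | obs) = 2/135 / 362/1485 = 11/181
P(Z=1 | obs) = 136/1485 / 362/1485 = 68/181
P(Z=2 | obs) = 68/495 / 362/1485 = 102/181

P(Z = 1 | obs) = 68/181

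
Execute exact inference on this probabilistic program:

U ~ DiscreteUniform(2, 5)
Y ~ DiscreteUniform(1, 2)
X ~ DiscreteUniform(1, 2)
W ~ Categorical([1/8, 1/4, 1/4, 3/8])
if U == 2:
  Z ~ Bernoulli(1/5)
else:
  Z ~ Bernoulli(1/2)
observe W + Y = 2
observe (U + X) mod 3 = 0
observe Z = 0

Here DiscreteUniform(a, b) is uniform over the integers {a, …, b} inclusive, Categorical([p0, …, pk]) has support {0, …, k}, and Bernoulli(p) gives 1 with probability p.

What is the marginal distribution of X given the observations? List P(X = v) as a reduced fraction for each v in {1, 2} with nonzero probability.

P(X=1) = 13/18, P(X=2) = 5/18

Enumerate traces; 6 have nonzero weight after conditioning:
  (U=2, Y=1, X=1, W=1, Z=0) weight 1/80
  (U=2, Y=2, X=1, W=0, Z=0) weight 1/160
  (U=4, Y=1, X=2, W=1, Z=0) weight 1/128
  (U=4, Y=2, X=2, W=0, Z=0) weight 1/256
  (U=5, Y=1, X=1, W=1, Z=0) weight 1/128
  (U=5, Y=2, X=1, W=0, Z=0) weight 1/256
Group by X:
  weight(X=1) = 39/1280
  weight(X=2) = 3/256
Total weight = 39/1280 + 3/256 = 27/640
P(X=1 | obs) = 39/1280 / 27/640 = 13/18
P(X=2 | obs) = 3/256 / 27/640 = 5/18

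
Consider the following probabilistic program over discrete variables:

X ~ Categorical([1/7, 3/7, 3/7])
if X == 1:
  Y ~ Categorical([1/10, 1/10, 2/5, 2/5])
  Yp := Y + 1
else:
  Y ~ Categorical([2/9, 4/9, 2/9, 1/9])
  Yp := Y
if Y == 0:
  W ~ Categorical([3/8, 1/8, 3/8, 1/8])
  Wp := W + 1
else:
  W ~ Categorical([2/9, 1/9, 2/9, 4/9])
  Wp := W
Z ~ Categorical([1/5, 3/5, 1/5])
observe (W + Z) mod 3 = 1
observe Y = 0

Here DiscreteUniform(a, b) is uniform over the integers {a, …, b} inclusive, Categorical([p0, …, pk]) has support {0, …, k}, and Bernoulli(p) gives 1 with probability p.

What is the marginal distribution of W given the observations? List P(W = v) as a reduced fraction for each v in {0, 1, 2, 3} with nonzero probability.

Enumerate traces; 12 have nonzero weight after conditioning:
  (X=0, Y=0, W=0, Z=1) weight 1/140
  (X=0, Y=0, W=1, Z=0) weight 1/1260
  (X=0, Y=0, W=2, Z=2) weight 1/420
  (X=0, Y=0, W=3, Z=1) weight 1/420
  (X=1, Y=0, W=0, Z=1) weight 27/2800
  (X=1, Y=0, W=1, Z=0) weight 3/2800
  (X=1, Y=0, W=2, Z=2) weight 9/2800
  (X=1, Y=0, W=3, Z=1) weight 9/2800
  … 4 more
Group by W:
  weight(W=0) = 107/2800
  weight(W=1) = 107/25200
  weight(W=2) = 107/8400
  weight(W=3) = 107/8400
Total weight = 107/2800 + 107/25200 + 107/8400 + 107/8400 = 107/1575
P(W=0 | obs) = 107/2800 / 107/1575 = 9/16
P(W=1 | obs) = 107/25200 / 107/1575 = 1/16
P(W=2 | obs) = 107/8400 / 107/1575 = 3/16
P(W=3 | obs) = 107/8400 / 107/1575 = 3/16

P(W=0) = 9/16, P(W=1) = 1/16, P(W=2) = 3/16, P(W=3) = 3/16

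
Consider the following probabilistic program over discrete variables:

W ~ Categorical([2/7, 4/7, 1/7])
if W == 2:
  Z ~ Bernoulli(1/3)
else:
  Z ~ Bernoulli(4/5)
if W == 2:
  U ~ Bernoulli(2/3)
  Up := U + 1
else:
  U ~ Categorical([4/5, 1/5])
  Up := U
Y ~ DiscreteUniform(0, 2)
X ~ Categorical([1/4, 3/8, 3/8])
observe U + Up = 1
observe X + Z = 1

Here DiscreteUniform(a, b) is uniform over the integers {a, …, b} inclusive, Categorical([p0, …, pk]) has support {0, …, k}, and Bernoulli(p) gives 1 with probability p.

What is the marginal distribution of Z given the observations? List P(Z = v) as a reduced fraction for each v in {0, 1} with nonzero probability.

P(Z=0) = 3/4, P(Z=1) = 1/4

Enumerate traces; 6 have nonzero weight after conditioning:
  (W=2, Z=0, U=0, Y=0, X=1) weight 1/252
  (W=2, Z=0, U=0, Y=1, X=1) weight 1/252
  (W=2, Z=0, U=0, Y=2, X=1) weight 1/252
  (W=2, Z=1, U=0, Y=0, X=0) weight 1/756
  (W=2, Z=1, U=0, Y=1, X=0) weight 1/756
  (W=2, Z=1, U=0, Y=2, X=0) weight 1/756
Group by Z:
  weight(Z=0) = 1/84
  weight(Z=1) = 1/252
Total weight = 1/84 + 1/252 = 1/63
P(Z=0 | obs) = 1/84 / 1/63 = 3/4
P(Z=1 | obs) = 1/252 / 1/63 = 1/4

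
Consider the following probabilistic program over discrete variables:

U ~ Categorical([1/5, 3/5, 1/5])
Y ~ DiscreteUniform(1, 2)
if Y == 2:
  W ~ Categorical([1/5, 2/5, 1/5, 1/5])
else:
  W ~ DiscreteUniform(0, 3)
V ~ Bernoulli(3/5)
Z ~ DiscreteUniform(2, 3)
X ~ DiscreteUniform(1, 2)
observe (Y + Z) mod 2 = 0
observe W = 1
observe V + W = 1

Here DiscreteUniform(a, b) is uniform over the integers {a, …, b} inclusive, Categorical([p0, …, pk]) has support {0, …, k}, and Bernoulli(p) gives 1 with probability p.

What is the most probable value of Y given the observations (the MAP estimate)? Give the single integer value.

Enumerate traces; 12 have nonzero weight after conditioning:
  (U=0, Y=1, W=1, V=0, Z=3, X=1) weight 1/400
  (U=0, Y=1, W=1, V=0, Z=3, X=2) weight 1/400
  (U=0, Y=2, W=1, V=0, Z=2, X=1) weight 1/250
  (U=0, Y=2, W=1, V=0, Z=2, X=2) weight 1/250
  (U=1, Y=1, W=1, V=0, Z=3, X=1) weight 3/400
  (U=1, Y=1, W=1, V=0, Z=3, X=2) weight 3/400
  (U=1, Y=2, W=1, V=0, Z=2, X=1) weight 3/250
  (U=1, Y=2, W=1, V=0, Z=2, X=2) weight 3/250
  … 4 more
Group by Y:
  weight(Y=1) = 1/40
  weight(Y=2) = 1/25
Total weight = 1/40 + 1/25 = 13/200
P(Y=1 | obs) = 1/40 / 13/200 = 5/13
P(Y=2 | obs) = 1/25 / 13/200 = 8/13
argmax = 2

argmax_v P(Y = v | obs) = 2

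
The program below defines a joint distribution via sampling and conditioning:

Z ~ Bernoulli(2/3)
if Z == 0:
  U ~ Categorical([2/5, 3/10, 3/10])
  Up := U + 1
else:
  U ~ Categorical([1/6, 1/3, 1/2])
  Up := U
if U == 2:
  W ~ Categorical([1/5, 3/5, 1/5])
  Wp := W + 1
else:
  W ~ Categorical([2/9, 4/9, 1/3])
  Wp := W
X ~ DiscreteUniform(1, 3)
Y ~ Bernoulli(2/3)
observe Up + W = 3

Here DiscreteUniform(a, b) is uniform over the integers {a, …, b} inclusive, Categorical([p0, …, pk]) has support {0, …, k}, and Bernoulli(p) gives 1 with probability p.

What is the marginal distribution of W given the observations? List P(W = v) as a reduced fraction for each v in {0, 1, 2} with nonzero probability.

Enumerate traces; 30 have nonzero weight after conditioning:
  (Z=0, U=0, W=2, X=1, Y=0) weight 2/405
  (Z=0, U=0, W=2, X=1, Y=1) weight 4/405
  (Z=0, U=0, W=2, X=2, Y=0) weight 2/405
  (Z=0, U=0, W=2, X=2, Y=1) weight 4/405
  (Z=0, U=0, W=2, X=3, Y=0) weight 2/405
  (Z=0, U=0, W=2, X=3, Y=1) weight 4/405
  (Z=0, U=1, W=1, X=1, Y=0) weight 2/405
  (Z=0, U=1, W=1, X=1, Y=1) weight 4/405
  (Z=0, U=2, W=0, X=1, Y=0) weight 1/450
  … 21 more
Group by W:
  weight(W=0) = 1/50
  weight(W=1) = 11/45
  weight(W=2) = 16/135
Total weight = 1/50 + 11/45 + 16/135 = 517/1350
P(W=0 | obs) = 1/50 / 517/1350 = 27/517
P(W=1 | obs) = 11/45 / 517/1350 = 30/47
P(W=2 | obs) = 16/135 / 517/1350 = 160/517

P(W=0) = 27/517, P(W=1) = 30/47, P(W=2) = 160/517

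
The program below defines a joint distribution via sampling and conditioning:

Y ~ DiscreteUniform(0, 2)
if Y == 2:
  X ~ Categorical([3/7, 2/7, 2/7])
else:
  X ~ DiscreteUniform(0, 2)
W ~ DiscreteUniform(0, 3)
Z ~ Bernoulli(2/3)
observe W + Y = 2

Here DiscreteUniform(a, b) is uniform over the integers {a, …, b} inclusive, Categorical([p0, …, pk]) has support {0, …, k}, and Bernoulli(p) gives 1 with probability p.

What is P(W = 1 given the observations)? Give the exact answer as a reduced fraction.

Enumerate traces; 18 have nonzero weight after conditioning:
  (Y=0, X=0, W=2, Z=0) weight 1/108
  (Y=0, X=0, W=2, Z=1) weight 1/54
  (Y=0, X=1, W=2, Z=0) weight 1/108
  (Y=0, X=1, W=2, Z=1) weight 1/54
  (Y=0, X=2, W=2, Z=0) weight 1/108
  (Y=0, X=2, W=2, Z=1) weight 1/54
  (Y=1, X=0, W=1, Z=0) weight 1/108
  (Y=1, X=0, W=1, Z=1) weight 1/54
  (Y=2, X=0, W=0, Z=0) weight 1/84
  … 9 more
Group by W:
  weight(W=0) = 1/12
  weight(W=1) = 1/12
  weight(W=2) = 1/12
Total weight = 1/12 + 1/12 + 1/12 = 1/4
P(W=0 | obs) = 1/12 / 1/4 = 1/3
P(W=1 | obs) = 1/12 / 1/4 = 1/3
P(W=2 | obs) = 1/12 / 1/4 = 1/3

P(W = 1 | obs) = 1/3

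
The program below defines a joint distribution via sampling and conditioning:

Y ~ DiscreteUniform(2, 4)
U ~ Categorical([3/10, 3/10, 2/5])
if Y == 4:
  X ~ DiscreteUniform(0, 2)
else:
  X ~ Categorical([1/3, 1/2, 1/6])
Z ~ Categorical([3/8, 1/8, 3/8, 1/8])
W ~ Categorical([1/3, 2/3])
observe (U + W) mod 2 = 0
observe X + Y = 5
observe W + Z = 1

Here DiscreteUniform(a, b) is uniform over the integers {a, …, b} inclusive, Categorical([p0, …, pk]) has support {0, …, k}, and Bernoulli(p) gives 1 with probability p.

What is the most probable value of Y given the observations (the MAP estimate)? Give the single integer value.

argmax_v P(Y = v | obs) = 4

Enumerate traces; 6 have nonzero weight after conditioning:
  (Y=3, U=0, X=2, Z=1, W=0) weight 1/1440
  (Y=3, U=1, X=2, Z=0, W=1) weight 1/240
  (Y=3, U=2, X=2, Z=1, W=0) weight 1/1080
  (Y=4, U=0, X=1, Z=1, W=0) weight 1/720
  (Y=4, U=1, X=1, Z=0, W=1) weight 1/120
  (Y=4, U=2, X=1, Z=1, W=0) weight 1/540
Group by Y:
  weight(Y=3) = 5/864
  weight(Y=4) = 5/432
Total weight = 5/864 + 5/432 = 5/288
P(Y=3 | obs) = 5/864 / 5/288 = 1/3
P(Y=4 | obs) = 5/432 / 5/288 = 2/3
argmax = 4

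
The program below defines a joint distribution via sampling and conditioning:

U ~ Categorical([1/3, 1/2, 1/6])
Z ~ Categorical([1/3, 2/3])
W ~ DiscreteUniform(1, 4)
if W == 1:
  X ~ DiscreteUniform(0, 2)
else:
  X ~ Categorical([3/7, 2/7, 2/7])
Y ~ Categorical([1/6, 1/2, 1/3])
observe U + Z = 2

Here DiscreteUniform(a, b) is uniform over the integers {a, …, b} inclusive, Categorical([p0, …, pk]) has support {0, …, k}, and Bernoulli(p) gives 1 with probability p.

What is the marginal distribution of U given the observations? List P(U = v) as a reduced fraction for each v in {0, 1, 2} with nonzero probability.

Enumerate traces; 72 have nonzero weight after conditioning:
  (U=1, Z=1, W=1, X=0, Y=0) weight 1/216
  (U=1, Z=1, W=1, X=0, Y=1) weight 1/72
  (U=1, Z=1, W=1, X=0, Y=2) weight 1/108
  (U=1, Z=1, W=1, X=1, Y=0) weight 1/216
  (U=1, Z=1, W=1, X=1, Y=1) weight 1/72
  (U=1, Z=1, W=1, X=1, Y=2) weight 1/108
  (U=1, Z=1, W=1, X=2, Y=0) weight 1/216
  (U=1, Z=1, W=1, X=2, Y=1) weight 1/72
  (U=2, Z=0, W=1, X=0, Y=0) weight 1/1296
  … 63 more
Group by U:
  weight(U=1) = 1/3
  weight(U=2) = 1/18
Total weight = 1/3 + 1/18 = 7/18
P(U=1 | obs) = 1/3 / 7/18 = 6/7
P(U=2 | obs) = 1/18 / 7/18 = 1/7

P(U=1) = 6/7, P(U=2) = 1/7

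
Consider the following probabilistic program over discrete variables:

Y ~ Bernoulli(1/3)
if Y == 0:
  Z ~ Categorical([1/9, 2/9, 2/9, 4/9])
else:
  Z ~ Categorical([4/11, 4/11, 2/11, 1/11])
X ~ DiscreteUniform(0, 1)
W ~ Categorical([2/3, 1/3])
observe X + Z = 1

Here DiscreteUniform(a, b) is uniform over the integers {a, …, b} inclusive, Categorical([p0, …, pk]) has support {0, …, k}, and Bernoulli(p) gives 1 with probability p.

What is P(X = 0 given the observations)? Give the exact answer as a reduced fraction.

Enumerate traces; 8 have nonzero weight after conditioning:
  (Y=0, Z=0, X=1, W=0) weight 2/81
  (Y=0, Z=0, X=1, W=1) weight 1/81
  (Y=0, Z=1, X=0, W=0) weight 4/81
  (Y=0, Z=1, X=0, W=1) weight 2/81
  (Y=1, Z=0, X=1, W=0) weight 4/99
  (Y=1, Z=0, X=1, W=1) weight 2/99
  (Y=1, Z=1, X=0, W=0) weight 4/99
  (Y=1, Z=1, X=0, W=1) weight 2/99
Group by X:
  weight(X=0) = 40/297
  weight(X=1) = 29/297
Total weight = 40/297 + 29/297 = 23/99
P(X=0 | obs) = 40/297 / 23/99 = 40/69
P(X=1 | obs) = 29/297 / 23/99 = 29/69

P(X = 0 | obs) = 40/69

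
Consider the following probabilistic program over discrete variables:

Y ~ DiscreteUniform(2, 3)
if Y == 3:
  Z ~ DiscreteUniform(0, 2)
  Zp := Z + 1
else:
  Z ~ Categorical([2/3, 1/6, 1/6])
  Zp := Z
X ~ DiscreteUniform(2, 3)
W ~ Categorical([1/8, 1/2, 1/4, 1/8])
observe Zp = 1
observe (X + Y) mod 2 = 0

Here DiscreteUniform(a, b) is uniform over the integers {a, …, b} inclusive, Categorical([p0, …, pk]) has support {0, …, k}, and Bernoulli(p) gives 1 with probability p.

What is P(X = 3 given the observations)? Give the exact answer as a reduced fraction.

P(X = 3 | obs) = 2/3

Enumerate traces; 8 have nonzero weight after conditioning:
  (Y=2, Z=1, X=2, W=0) weight 1/192
  (Y=2, Z=1, X=2, W=1) weight 1/48
  (Y=2, Z=1, X=2, W=2) weight 1/96
  (Y=2, Z=1, X=2, W=3) weight 1/192
  (Y=3, Z=0, X=3, W=0) weight 1/96
  (Y=3, Z=0, X=3, W=1) weight 1/24
  (Y=3, Z=0, X=3, W=2) weight 1/48
  (Y=3, Z=0, X=3, W=3) weight 1/96
Group by X:
  weight(X=2) = 1/24
  weight(X=3) = 1/12
Total weight = 1/24 + 1/12 = 1/8
P(X=2 | obs) = 1/24 / 1/8 = 1/3
P(X=3 | obs) = 1/12 / 1/8 = 2/3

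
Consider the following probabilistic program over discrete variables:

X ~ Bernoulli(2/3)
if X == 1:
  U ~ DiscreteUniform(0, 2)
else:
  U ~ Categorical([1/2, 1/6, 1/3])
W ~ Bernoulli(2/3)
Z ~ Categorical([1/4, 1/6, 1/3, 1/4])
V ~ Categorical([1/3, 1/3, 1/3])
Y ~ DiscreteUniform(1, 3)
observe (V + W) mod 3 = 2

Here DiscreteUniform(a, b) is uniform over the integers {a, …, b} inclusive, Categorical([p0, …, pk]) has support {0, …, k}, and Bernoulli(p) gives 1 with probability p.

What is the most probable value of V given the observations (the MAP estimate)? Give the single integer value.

Enumerate traces; 144 have nonzero weight after conditioning:
  (X=0, U=0, W=0, Z=0, V=2, Y=1) weight 1/648
  (X=0, U=0, W=0, Z=0, V=2, Y=2) weight 1/648
  (X=0, U=0, W=0, Z=0, V=2, Y=3) weight 1/648
  (X=0, U=0, W=0, Z=1, V=2, Y=1) weight 1/972
  (X=0, U=0, W=0, Z=1, V=2, Y=2) weight 1/972
  (X=0, U=0, W=0, Z=1, V=2, Y=3) weight 1/972
  (X=0, U=0, W=0, Z=2, V=2, Y=1) weight 1/486
  (X=0, U=0, W=0, Z=2, V=2, Y=2) weight 1/486
  (X=0, U=0, W=1, Z=0, V=1, Y=1) weight 1/324
  … 135 more
Group by V:
  weight(V=1) = 2/9
  weight(V=2) = 1/9
Total weight = 2/9 + 1/9 = 1/3
P(V=1 | obs) = 2/9 / 1/3 = 2/3
P(V=2 | obs) = 1/9 / 1/3 = 1/3
argmax = 1

argmax_v P(V = v | obs) = 1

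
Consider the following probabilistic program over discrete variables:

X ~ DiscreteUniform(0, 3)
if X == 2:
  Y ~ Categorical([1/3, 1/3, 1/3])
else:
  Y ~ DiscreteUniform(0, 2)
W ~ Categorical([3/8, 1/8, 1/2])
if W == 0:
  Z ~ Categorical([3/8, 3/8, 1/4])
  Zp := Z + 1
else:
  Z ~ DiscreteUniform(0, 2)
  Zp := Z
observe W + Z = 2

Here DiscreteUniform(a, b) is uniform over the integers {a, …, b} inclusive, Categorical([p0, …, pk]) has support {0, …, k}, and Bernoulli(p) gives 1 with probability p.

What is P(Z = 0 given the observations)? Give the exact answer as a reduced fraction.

Enumerate traces; 36 have nonzero weight after conditioning:
  (X=0, Y=0, W=0, Z=2) weight 1/128
  (X=0, Y=0, W=1, Z=1) weight 1/288
  (X=0, Y=0, W=2, Z=0) weight 1/72
  (X=0, Y=1, W=0, Z=2) weight 1/128
  (X=0, Y=1, W=1, Z=1) weight 1/288
  (X=0, Y=1, W=2, Z=0) weight 1/72
  (X=0, Y=2, W=0, Z=2) weight 1/128
  (X=0, Y=2, W=1, Z=1) weight 1/288
  … 28 more
Group by Z:
  weight(Z=0) = 1/6
  weight(Z=1) = 1/24
  weight(Z=2) = 3/32
Total weight = 1/6 + 1/24 + 3/32 = 29/96
P(Z=0 | obs) = 1/6 / 29/96 = 16/29
P(Z=1 | obs) = 1/24 / 29/96 = 4/29
P(Z=2 | obs) = 3/32 / 29/96 = 9/29

P(Z = 0 | obs) = 16/29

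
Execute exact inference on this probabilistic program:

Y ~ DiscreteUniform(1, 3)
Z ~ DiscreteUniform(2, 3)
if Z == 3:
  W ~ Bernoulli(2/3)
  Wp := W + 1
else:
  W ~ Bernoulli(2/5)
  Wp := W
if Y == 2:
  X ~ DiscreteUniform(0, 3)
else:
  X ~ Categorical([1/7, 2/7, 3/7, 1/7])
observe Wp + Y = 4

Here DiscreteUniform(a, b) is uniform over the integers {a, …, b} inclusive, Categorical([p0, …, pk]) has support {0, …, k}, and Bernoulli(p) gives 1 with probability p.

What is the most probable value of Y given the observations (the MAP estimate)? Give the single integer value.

Enumerate traces; 12 have nonzero weight after conditioning:
  (Y=2, Z=3, W=1, X=0) weight 1/36
  (Y=2, Z=3, W=1, X=1) weight 1/36
  (Y=2, Z=3, W=1, X=2) weight 1/36
  (Y=2, Z=3, W=1, X=3) weight 1/36
  (Y=3, Z=2, W=1, X=0) weight 1/105
  (Y=3, Z=2, W=1, X=1) weight 2/105
  (Y=3, Z=2, W=1, X=2) weight 1/35
  (Y=3, Z=2, W=1, X=3) weight 1/105
  … 4 more
Group by Y:
  weight(Y=2) = 1/9
  weight(Y=3) = 11/90
Total weight = 1/9 + 11/90 = 7/30
P(Y=2 | obs) = 1/9 / 7/30 = 10/21
P(Y=3 | obs) = 11/90 / 7/30 = 11/21
argmax = 3

argmax_v P(Y = v | obs) = 3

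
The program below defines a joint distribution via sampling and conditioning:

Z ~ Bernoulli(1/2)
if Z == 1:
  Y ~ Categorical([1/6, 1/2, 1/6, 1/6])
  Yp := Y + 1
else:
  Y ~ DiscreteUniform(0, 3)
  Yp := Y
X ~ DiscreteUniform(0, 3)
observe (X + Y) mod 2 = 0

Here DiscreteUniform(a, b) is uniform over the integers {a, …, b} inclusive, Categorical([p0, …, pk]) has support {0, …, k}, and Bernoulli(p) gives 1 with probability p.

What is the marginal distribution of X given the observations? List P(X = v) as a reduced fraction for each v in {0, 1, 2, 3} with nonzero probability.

Enumerate traces; 16 have nonzero weight after conditioning:
  (Z=0, Y=0, X=0) weight 1/32
  (Z=0, Y=0, X=2) weight 1/32
  (Z=0, Y=1, X=1) weight 1/32
  (Z=0, Y=1, X=3) weight 1/32
  (Z=0, Y=2, X=0) weight 1/32
  (Z=0, Y=2, X=2) weight 1/32
  (Z=0, Y=3, X=1) weight 1/32
  (Z=0, Y=3, X=3) weight 1/32
  … 8 more
Group by X:
  weight(X=0) = 5/48
  weight(X=1) = 7/48
  weight(X=2) = 5/48
  weight(X=3) = 7/48
Total weight = 5/48 + 7/48 + 5/48 + 7/48 = 1/2
P(X=0 | obs) = 5/48 / 1/2 = 5/24
P(X=1 | obs) = 7/48 / 1/2 = 7/24
P(X=2 | obs) = 5/48 / 1/2 = 5/24
P(X=3 | obs) = 7/48 / 1/2 = 7/24

P(X=0) = 5/24, P(X=1) = 7/24, P(X=2) = 5/24, P(X=3) = 7/24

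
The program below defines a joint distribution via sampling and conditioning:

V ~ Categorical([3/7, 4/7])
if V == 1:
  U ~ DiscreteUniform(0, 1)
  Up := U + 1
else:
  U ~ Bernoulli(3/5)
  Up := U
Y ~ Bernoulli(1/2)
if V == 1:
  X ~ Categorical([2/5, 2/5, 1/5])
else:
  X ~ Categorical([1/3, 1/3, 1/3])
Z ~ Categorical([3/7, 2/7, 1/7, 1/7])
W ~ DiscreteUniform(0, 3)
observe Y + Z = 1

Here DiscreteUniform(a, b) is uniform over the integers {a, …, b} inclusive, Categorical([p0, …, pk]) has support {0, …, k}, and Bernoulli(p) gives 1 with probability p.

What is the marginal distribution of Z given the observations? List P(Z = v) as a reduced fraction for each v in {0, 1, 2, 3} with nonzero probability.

Enumerate traces; 96 have nonzero weight after conditioning:
  (V=0, U=0, Y=0, X=0, Z=1, W=0) weight 1/490
  (V=0, U=0, Y=0, X=0, Z=1, W=1) weight 1/490
  (V=0, U=0, Y=0, X=0, Z=1, W=2) weight 1/490
  (V=0, U=0, Y=0, X=0, Z=1, W=3) weight 1/490
  (V=0, U=0, Y=0, X=1, Z=1, W=0) weight 1/490
  (V=0, U=0, Y=0, X=1, Z=1, W=1) weight 1/490
  (V=0, U=0, Y=0, X=1, Z=1, W=2) weight 1/490
  (V=0, U=0, Y=0, X=1, Z=1, W=3) weight 1/490
  (V=0, U=0, Y=1, X=0, Z=0, W=0) weight 3/980
  … 87 more
Group by Z:
  weight(Z=0) = 3/14
  weight(Z=1) = 1/7
Total weight = 3/14 + 1/7 = 5/14
P(Z=0 | obs) = 3/14 / 5/14 = 3/5
P(Z=1 | obs) = 1/7 / 5/14 = 2/5

P(Z=0) = 3/5, P(Z=1) = 2/5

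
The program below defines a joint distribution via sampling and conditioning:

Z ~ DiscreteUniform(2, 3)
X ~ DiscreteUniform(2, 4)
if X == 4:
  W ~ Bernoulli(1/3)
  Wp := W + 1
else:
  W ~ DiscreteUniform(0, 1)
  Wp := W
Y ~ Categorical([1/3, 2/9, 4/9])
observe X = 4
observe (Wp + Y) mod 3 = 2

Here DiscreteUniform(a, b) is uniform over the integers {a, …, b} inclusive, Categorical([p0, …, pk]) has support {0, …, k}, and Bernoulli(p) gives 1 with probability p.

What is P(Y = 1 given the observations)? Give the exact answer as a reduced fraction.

P(Y = 1 | obs) = 4/7

Enumerate traces; 4 have nonzero weight after conditioning:
  (Z=2, X=4, W=0, Y=1) weight 2/81
  (Z=2, X=4, W=1, Y=0) weight 1/54
  (Z=3, X=4, W=0, Y=1) weight 2/81
  (Z=3, X=4, W=1, Y=0) weight 1/54
Group by Y:
  weight(Y=0) = 1/27
  weight(Y=1) = 4/81
Total weight = 1/27 + 4/81 = 7/81
P(Y=0 | obs) = 1/27 / 7/81 = 3/7
P(Y=1 | obs) = 4/81 / 7/81 = 4/7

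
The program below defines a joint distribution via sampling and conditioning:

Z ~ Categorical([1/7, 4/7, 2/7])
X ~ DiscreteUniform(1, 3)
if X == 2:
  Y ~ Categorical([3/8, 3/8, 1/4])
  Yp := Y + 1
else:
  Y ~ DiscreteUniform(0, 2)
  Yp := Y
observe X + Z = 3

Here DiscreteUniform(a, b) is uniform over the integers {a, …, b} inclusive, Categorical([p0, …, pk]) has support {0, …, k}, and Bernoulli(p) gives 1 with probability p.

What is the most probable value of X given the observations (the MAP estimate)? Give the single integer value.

argmax_v P(X = v | obs) = 2

Enumerate traces; 9 have nonzero weight after conditioning:
  (Z=0, X=3, Y=0) weight 1/63
  (Z=0, X=3, Y=1) weight 1/63
  (Z=0, X=3, Y=2) weight 1/63
  (Z=1, X=2, Y=0) weight 1/14
  (Z=1, X=2, Y=1) weight 1/14
  (Z=1, X=2, Y=2) weight 1/21
  (Z=2, X=1, Y=0) weight 2/63
  (Z=2, X=1, Y=1) weight 2/63
  … 1 more
Group by X:
  weight(X=1) = 2/21
  weight(X=2) = 4/21
  weight(X=3) = 1/21
Total weight = 2/21 + 4/21 + 1/21 = 1/3
P(X=1 | obs) = 2/21 / 1/3 = 2/7
P(X=2 | obs) = 4/21 / 1/3 = 4/7
P(X=3 | obs) = 1/21 / 1/3 = 1/7
argmax = 2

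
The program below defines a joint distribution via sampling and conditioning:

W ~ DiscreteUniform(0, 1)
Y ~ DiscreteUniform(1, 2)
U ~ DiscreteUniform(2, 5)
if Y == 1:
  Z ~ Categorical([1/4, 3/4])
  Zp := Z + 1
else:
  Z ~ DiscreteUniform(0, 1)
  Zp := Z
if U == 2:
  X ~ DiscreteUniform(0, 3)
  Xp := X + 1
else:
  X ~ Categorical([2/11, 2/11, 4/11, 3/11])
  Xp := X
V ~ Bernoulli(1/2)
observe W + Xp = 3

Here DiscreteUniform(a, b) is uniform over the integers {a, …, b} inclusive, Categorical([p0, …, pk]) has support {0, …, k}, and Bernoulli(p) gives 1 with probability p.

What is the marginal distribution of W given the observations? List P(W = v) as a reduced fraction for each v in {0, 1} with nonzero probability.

P(W=0) = 47/106, P(W=1) = 59/106

Enumerate traces; 64 have nonzero weight after conditioning:
  (W=0, Y=1, U=2, Z=0, X=2, V=0) weight 1/512
  (W=0, Y=1, U=2, Z=0, X=2, V=1) weight 1/512
  (W=0, Y=1, U=2, Z=1, X=2, V=0) weight 3/512
  (W=0, Y=1, U=2, Z=1, X=2, V=1) weight 3/512
  (W=0, Y=1, U=3, Z=0, X=3, V=0) weight 3/1408
  (W=0, Y=1, U=3, Z=0, X=3, V=1) weight 3/1408
  (W=0, Y=1, U=3, Z=1, X=3, V=0) weight 9/1408
  (W=0, Y=1, U=3, Z=1, X=3, V=1) weight 9/1408
  (W=1, Y=1, U=2, Z=0, X=1, V=0) weight 1/512
  … 55 more
Group by W:
  weight(W=0) = 47/352
  weight(W=1) = 59/352
Total weight = 47/352 + 59/352 = 53/176
P(W=0 | obs) = 47/352 / 53/176 = 47/106
P(W=1 | obs) = 59/352 / 53/176 = 59/106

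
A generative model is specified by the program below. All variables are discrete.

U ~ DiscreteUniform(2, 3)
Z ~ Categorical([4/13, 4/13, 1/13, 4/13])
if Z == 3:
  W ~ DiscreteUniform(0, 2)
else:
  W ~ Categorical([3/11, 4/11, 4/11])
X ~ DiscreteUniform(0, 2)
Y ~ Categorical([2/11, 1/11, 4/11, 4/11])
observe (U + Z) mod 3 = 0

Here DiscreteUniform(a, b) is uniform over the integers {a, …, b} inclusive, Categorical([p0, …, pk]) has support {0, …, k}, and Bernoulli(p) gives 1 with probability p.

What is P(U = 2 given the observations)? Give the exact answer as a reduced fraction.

P(U = 2 | obs) = 1/3

Enumerate traces; 108 have nonzero weight after conditioning:
  (U=2, Z=1, W=0, X=0, Y=0) weight 4/1573
  (U=2, Z=1, W=0, X=0, Y=1) weight 2/1573
  (U=2, Z=1, W=0, X=0, Y=2) weight 8/1573
  (U=2, Z=1, W=0, X=0, Y=3) weight 8/1573
  (U=2, Z=1, W=0, X=1, Y=0) weight 4/1573
  (U=2, Z=1, W=0, X=1, Y=1) weight 2/1573
  (U=2, Z=1, W=0, X=1, Y=2) weight 8/1573
  (U=2, Z=1, W=0, X=1, Y=3) weight 8/1573
  (U=3, Z=0, W=0, X=0, Y=0) weight 4/1573
  … 99 more
Group by U:
  weight(U=2) = 2/13
  weight(U=3) = 4/13
Total weight = 2/13 + 4/13 = 6/13
P(U=2 | obs) = 2/13 / 6/13 = 1/3
P(U=3 | obs) = 4/13 / 6/13 = 2/3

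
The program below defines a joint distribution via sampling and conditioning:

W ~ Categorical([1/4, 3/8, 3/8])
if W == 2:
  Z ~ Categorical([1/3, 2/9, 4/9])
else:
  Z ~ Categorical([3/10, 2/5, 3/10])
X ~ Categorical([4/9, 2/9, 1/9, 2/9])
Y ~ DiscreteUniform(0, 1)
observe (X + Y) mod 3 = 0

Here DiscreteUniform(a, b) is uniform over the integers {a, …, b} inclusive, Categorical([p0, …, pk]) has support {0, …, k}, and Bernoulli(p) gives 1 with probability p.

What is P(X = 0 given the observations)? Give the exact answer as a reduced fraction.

Enumerate traces; 27 have nonzero weight after conditioning:
  (W=0, Z=0, X=0, Y=0) weight 1/60
  (W=0, Z=0, X=2, Y=1) weight 1/240
  (W=0, Z=0, X=3, Y=0) weight 1/120
  (W=0, Z=1, X=0, Y=0) weight 1/45
  (W=0, Z=1, X=2, Y=1) weight 1/180
  (W=0, Z=1, X=3, Y=0) weight 1/90
  (W=0, Z=2, X=0, Y=0) weight 1/60
  (W=0, Z=2, X=2, Y=1) weight 1/240
  … 19 more
Group by X:
  weight(X=0) = 2/9
  weight(X=2) = 1/18
  weight(X=3) = 1/9
Total weight = 2/9 + 1/18 + 1/9 = 7/18
P(X=0 | obs) = 2/9 / 7/18 = 4/7
P(X=2 | obs) = 1/18 / 7/18 = 1/7
P(X=3 | obs) = 1/9 / 7/18 = 2/7

P(X = 0 | obs) = 4/7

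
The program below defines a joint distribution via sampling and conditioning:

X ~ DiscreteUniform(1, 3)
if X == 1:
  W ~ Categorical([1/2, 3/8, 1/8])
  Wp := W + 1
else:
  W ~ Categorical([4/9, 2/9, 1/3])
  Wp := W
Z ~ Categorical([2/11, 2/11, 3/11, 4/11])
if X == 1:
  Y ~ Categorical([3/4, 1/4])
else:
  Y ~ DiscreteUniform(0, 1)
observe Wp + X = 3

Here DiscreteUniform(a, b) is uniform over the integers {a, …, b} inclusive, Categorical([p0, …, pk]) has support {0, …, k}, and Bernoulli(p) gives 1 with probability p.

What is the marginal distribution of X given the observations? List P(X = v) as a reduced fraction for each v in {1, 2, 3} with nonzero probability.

P(X=1) = 9/25, P(X=2) = 16/75, P(X=3) = 32/75

Enumerate traces; 24 have nonzero weight after conditioning:
  (X=1, W=1, Z=0, Y=0) weight 3/176
  (X=1, W=1, Z=0, Y=1) weight 1/176
  (X=1, W=1, Z=1, Y=0) weight 3/176
  (X=1, W=1, Z=1, Y=1) weight 1/176
  (X=1, W=1, Z=2, Y=0) weight 9/352
  (X=1, W=1, Z=2, Y=1) weight 3/352
  (X=1, W=1, Z=3, Y=0) weight 3/88
  (X=1, W=1, Z=3, Y=1) weight 1/88
  (X=2, W=1, Z=0, Y=0) weight 2/297
  (X=3, W=0, Z=0, Y=0) weight 4/297
  … 14 more
Group by X:
  weight(X=1) = 1/8
  weight(X=2) = 2/27
  weight(X=3) = 4/27
Total weight = 1/8 + 2/27 + 4/27 = 25/72
P(X=1 | obs) = 1/8 / 25/72 = 9/25
P(X=2 | obs) = 2/27 / 25/72 = 16/75
P(X=3 | obs) = 4/27 / 25/72 = 32/75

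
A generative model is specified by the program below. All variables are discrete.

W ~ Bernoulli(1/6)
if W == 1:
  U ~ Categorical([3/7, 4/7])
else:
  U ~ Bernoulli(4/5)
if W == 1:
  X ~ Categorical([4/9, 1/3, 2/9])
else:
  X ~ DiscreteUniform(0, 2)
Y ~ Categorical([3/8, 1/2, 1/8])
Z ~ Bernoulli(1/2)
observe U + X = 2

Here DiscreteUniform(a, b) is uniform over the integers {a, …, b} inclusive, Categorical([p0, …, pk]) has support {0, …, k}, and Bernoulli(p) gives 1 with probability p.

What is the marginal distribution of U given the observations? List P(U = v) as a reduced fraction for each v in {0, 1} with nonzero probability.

P(U=0) = 9/41, P(U=1) = 32/41

Enumerate traces; 24 have nonzero weight after conditioning:
  (W=0, U=0, X=2, Y=0, Z=0) weight 1/96
  (W=0, U=0, X=2, Y=0, Z=1) weight 1/96
  (W=0, U=0, X=2, Y=1, Z=0) weight 1/72
  (W=0, U=0, X=2, Y=1, Z=1) weight 1/72
  (W=0, U=0, X=2, Y=2, Z=0) weight 1/288
  (W=0, U=0, X=2, Y=2, Z=1) weight 1/288
  (W=0, U=1, X=1, Y=0, Z=0) weight 1/24
  (W=0, U=1, X=1, Y=0, Z=1) weight 1/24
  … 16 more
Group by U:
  weight(U=0) = 1/14
  weight(U=1) = 16/63
Total weight = 1/14 + 16/63 = 41/126
P(U=0 | obs) = 1/14 / 41/126 = 9/41
P(U=1 | obs) = 16/63 / 41/126 = 32/41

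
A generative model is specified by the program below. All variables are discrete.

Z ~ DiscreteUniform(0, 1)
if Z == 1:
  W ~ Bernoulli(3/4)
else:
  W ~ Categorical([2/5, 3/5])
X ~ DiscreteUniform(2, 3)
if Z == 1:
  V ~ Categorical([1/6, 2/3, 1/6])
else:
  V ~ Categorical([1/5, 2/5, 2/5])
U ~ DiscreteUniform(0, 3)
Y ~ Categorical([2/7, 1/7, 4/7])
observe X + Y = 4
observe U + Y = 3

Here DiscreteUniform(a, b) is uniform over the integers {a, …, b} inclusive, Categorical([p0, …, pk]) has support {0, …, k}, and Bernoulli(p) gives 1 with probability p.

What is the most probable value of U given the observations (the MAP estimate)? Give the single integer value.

Enumerate traces; 24 have nonzero weight after conditioning:
  (Z=0, W=0, X=2, V=0, U=1, Y=2) weight 1/350
  (Z=0, W=0, X=2, V=1, U=1, Y=2) weight 1/175
  (Z=0, W=0, X=2, V=2, U=1, Y=2) weight 1/175
  (Z=0, W=0, X=3, V=0, U=2, Y=1) weight 1/1400
  (Z=0, W=0, X=3, V=1, U=2, Y=1) weight 1/700
  (Z=0, W=0, X=3, V=2, U=2, Y=1) weight 1/700
  (Z=0, W=1, X=2, V=0, U=1, Y=2) weight 3/700
  (Z=0, W=1, X=2, V=1, U=1, Y=2) weight 3/350
  … 16 more
Group by U:
  weight(U=1) = 1/14
  weight(U=2) = 1/56
Total weight = 1/14 + 1/56 = 5/56
P(U=1 | obs) = 1/14 / 5/56 = 4/5
P(U=2 | obs) = 1/56 / 5/56 = 1/5
argmax = 1

argmax_v P(U = v | obs) = 1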